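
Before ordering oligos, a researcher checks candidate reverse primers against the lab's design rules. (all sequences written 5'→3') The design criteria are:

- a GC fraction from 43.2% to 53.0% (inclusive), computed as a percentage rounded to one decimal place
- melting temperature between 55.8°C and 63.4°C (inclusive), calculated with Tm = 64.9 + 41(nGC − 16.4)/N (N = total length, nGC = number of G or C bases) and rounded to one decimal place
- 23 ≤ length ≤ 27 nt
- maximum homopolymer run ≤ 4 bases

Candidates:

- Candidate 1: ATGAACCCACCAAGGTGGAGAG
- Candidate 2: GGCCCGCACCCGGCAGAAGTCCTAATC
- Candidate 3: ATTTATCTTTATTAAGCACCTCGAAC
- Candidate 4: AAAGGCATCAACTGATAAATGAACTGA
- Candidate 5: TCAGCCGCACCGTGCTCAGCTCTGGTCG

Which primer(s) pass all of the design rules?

None of the candidates satisfy all criteria.

Candidate 1 (22 nt, A=8 T=2 G=7 C=5): GC 12/22 = 54.5%, outside 43.2–53.0% ✗; Tm = 64.9 + 41·(12 − 16.4)/22 = 56.7°C ✓; length 22, outside 23–27 ✗; longest run = 3 ✓ — fails.
Candidate 2 (27 nt, A=6 T=3 G=7 C=11): GC 18/27 = 66.7%, outside 43.2–53.0% ✗; Tm = 64.9 + 41·(18 − 16.4)/27 = 67.3°C, outside 55.8–63.4°C ✗; length 27 ✓; longest run = 3 ✓ — fails.
Candidate 3 (26 nt, A=8 T=10 G=2 C=6): GC 8/26 = 30.8%, outside 43.2–53.0% ✗; Tm = 64.9 + 41·(8 − 16.4)/26 = 51.7°C, outside 55.8–63.4°C ✗; length 26 ✓; longest run = 3 ✓ — fails.
Candidate 4 (27 nt, A=13 T=5 G=5 C=4): GC 9/27 = 33.3%, outside 43.2–53.0% ✗; Tm = 64.9 + 41·(9 − 16.4)/27 = 53.7°C, outside 55.8–63.4°C ✗; length 27 ✓; longest run = 3 ✓ — fails.
Candidate 5 (28 nt, A=3 T=6 G=8 C=11): GC 19/28 = 67.9%, outside 43.2–53.0% ✗; Tm = 64.9 + 41·(19 − 16.4)/28 = 68.7°C, outside 55.8–63.4°C ✗; length 28, outside 23–27 ✗; longest run = 2 ✓ — fails.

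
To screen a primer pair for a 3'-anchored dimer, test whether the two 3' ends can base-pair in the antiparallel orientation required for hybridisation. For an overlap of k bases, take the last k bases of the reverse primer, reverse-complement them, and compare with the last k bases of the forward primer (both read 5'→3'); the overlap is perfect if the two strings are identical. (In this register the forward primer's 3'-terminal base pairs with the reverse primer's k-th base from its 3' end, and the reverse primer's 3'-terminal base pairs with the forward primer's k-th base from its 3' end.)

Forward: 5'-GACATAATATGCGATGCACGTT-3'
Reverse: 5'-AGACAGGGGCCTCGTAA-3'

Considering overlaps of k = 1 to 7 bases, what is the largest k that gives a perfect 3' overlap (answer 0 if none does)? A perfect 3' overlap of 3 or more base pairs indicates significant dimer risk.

Last 7 bases (5'→3') — forward …GCACGTT, reverse …CTCGTAA.
Reverse complement of the reverse primer's last 7 bases: TTACGAG; its first k bases are the reverse complement of the reverse primer's last k bases, so a perfect k-base overlap needs the forward primer's last k bases to equal them.
Comparing (forward last k vs required): k=1: T vs T ✓; k=2: TT vs TT ✓; k=3: GTT vs TTA ✗; k=4: CGTT vs TTAC ✗; k=5: ACGTT vs TTACG ✗; k=6: CACGTT vs TTACGA ✗; k=7: GCACGTT vs TTACGAG ✗.
Perfect overlaps at k = 1, 2; the largest is 2.

Longest perfect overlap: 2 complementary base pairs; below the dimer-risk threshold (threshold 3).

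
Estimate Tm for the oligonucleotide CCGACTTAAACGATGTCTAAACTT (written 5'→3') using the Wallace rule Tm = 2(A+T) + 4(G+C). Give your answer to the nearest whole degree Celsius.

Base counts: A=8, T=7, G=3, C=6 (length 24).
Tm = 2·(8+7) + 4·(3+6) = 2·15 + 4·9 = 30 + 36 = 66°C.

66°C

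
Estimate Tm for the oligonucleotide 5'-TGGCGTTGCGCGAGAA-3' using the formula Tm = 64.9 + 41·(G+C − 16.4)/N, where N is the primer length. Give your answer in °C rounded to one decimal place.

Base counts: A=3, T=3, G=7, C=3; G+C = 10, N = 16.
Tm = 64.9 + 41·(10 − 16.4)/16 = 64.9 + -262.40/16 = 48.5°C.

48.5°C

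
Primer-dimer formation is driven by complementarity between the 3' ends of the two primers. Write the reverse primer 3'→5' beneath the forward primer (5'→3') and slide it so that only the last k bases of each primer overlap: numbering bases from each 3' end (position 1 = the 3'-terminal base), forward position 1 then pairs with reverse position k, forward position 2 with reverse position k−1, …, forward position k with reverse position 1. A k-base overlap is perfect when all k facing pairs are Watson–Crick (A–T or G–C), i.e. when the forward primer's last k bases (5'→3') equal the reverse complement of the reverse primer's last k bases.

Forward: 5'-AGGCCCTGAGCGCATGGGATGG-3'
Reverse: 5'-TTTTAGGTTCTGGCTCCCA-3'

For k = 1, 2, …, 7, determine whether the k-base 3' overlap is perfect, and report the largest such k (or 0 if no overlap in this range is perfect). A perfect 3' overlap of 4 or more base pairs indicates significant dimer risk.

Last 7 bases (5'→3') — forward …GGGATGG, reverse …GCTCCCA.
Reverse complement of the reverse primer's last 7 bases: TGGGAGC; its first k bases are the reverse complement of the reverse primer's last k bases, so a perfect k-base overlap needs the forward primer's last k bases to equal them.
Comparing (forward last k vs required): k=1: G vs T ✗; k=2: GG vs TG ✗; k=3: TGG vs TGG ✓; k=4: ATGG vs TGGG ✗; k=5: GATGG vs TGGGA ✗; k=6: GGATGG vs TGGGAG ✗; k=7: GGGATGG vs TGGGAGC ✗.
Only k = 3 is perfect, so the longest perfect 3' overlap is 3.

Longest perfect overlap: 3 complementary base pairs; below the dimer-risk threshold (threshold 4).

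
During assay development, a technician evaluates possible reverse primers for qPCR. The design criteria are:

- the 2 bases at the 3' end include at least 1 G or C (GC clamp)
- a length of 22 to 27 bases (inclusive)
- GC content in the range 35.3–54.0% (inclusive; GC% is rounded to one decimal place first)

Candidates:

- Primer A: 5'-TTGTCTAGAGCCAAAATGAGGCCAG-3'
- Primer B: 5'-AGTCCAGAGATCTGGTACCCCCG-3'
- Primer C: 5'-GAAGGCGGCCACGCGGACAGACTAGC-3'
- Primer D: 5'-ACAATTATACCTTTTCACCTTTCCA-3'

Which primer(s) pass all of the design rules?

Primer A only.

Primer A (25 nt, A=8 T=5 G=7 C=5): 3' end AG has 1 G/C ✓; length 25 ✓; GC 12/25 = 48.0% ✓ — passes.
Primer B (23 nt, A=5 T=4 G=6 C=8): 3' end CG has 2 G/C ✓; length 23 ✓; GC 14/23 = 60.9%, outside 35.3–54.0% ✗ — fails.
Primer C (26 nt, A=7 T=1 G=10 C=8): 3' end GC has 2 G/C ✓; length 26 ✓; GC 18/26 = 69.2%, outside 35.3–54.0% ✗ — fails.
Primer D (25 nt, A=7 T=10 G=0 C=8): 3' end CA has 1 G/C ✓; length 25 ✓; GC 8/25 = 32.0%, outside 35.3–54.0% ✗ — fails.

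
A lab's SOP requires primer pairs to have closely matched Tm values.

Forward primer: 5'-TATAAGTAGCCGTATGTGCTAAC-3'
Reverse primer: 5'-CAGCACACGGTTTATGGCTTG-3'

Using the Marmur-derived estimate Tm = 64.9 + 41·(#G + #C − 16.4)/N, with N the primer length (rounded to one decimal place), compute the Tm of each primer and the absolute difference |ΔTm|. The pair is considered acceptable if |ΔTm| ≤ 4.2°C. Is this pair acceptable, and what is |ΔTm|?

Forward: G+C = 9, N = 23 → Tm = 64.9 + 41·(9 − 16.4)/23 = 51.7°C.
Reverse: G+C = 11, N = 21 → Tm = 64.9 + 41·(11 − 16.4)/21 = 54.4°C.
|ΔTm| = |51.7 − 54.4| = 2.7°C, ≤ 4.2°C.

|ΔTm| = 2.7°C; the pair is acceptable.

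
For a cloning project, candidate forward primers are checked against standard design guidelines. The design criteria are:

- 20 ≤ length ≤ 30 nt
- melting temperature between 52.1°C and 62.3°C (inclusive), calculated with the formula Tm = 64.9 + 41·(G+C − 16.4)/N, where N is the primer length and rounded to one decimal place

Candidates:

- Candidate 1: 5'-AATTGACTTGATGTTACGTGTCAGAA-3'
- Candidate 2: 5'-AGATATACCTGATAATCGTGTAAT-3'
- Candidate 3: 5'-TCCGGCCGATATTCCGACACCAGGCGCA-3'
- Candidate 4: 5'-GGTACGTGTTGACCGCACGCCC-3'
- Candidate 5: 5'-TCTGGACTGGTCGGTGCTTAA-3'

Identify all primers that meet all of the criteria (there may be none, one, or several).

Candidate 1, Candidate 4 and Candidate 5.

Candidate 1 (26 nt, A=8 T=9 G=6 C=3): length 26 ✓; Tm = 64.9 + 41·(9 − 16.4)/26 = 53.2°C ✓ — passes.
Candidate 2 (24 nt, A=9 T=8 G=4 C=3): length 24 ✓; Tm = 64.9 + 41·(7 − 16.4)/24 = 48.8°C, outside 52.1–62.3°C ✗ — fails.
Candidate 3 (28 nt, A=6 T=4 G=7 C=11): length 28 ✓; Tm = 64.9 + 41·(18 − 16.4)/28 = 67.2°C, outside 52.1–62.3°C ✗ — fails.
Candidate 4 (22 nt, A=3 T=4 G=7 C=8): length 22 ✓; Tm = 64.9 + 41·(15 − 16.4)/22 = 62.3°C ✓ — passes.
Candidate 5 (21 nt, A=3 T=7 G=7 C=4): length 21 ✓; Tm = 64.9 + 41·(11 − 16.4)/21 = 54.4°C ✓ — passes.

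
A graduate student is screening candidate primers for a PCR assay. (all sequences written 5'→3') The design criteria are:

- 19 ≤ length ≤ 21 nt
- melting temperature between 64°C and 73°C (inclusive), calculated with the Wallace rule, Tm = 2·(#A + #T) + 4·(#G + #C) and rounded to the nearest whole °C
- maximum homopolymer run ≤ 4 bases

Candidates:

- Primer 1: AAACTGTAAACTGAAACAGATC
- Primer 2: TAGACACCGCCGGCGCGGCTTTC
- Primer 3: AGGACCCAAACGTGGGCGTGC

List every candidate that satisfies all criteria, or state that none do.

Primer 1 (22 nt, A=11 T=4 G=3 C=4): length 22, outside 19–21 ✗; Tm = 2·15 + 4·7 = 58°C, outside 64–73°C ✗; longest run = 3 ✓ — fails.
Primer 2 (23 nt, A=3 T=4 G=7 C=9): length 23, outside 19–21 ✗; Tm = 2·7 + 4·16 = 78°C, outside 64–73°C ✗; longest run = 3 ✓ — fails.
Primer 3 (21 nt, A=5 T=2 G=8 C=6): length 21 ✓; Tm = 2·7 + 4·14 = 70°C ✓; longest run = 3 ✓ — passes.

Primer 3 only.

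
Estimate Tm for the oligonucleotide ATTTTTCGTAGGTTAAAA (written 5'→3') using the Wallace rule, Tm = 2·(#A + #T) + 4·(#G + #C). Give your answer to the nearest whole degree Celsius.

44°C

Base counts: A=6, T=8, G=3, C=1 (length 18).
Tm = 2·(6+8) + 4·(3+1) = 2·14 + 4·4 = 28 + 16 = 44°C.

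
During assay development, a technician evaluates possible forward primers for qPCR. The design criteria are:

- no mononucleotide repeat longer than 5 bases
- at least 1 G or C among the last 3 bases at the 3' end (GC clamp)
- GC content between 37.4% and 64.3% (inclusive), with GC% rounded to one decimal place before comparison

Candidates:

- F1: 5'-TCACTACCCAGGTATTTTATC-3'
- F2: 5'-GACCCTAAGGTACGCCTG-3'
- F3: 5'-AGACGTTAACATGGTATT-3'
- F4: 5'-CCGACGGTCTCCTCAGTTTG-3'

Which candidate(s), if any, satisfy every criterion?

F1 (21 nt, A=5 T=8 G=2 C=6): longest run = 4 ✓; 3' end ATC has 1 G/C ✓; GC 8/21 = 38.1% ✓ — passes.
F2 (18 nt, A=4 T=3 G=5 C=6): longest run = 3 ✓; 3' end CTG has 2 G/C ✓; GC 11/18 = 61.1% ✓ — passes.
F3 (18 nt, A=6 T=6 G=4 C=2): longest run = 2 ✓; 3' end ATT has 0 G/C, need ≥1 ✗; GC 6/18 = 33.3%, outside 37.4–64.3% ✗ — fails.
F4 (20 nt, A=2 T=6 G=5 C=7): longest run = 3 ✓; 3' end TTG has 1 G/C ✓; GC 12/20 = 60.0% ✓ — passes.

F1, F2 and F4.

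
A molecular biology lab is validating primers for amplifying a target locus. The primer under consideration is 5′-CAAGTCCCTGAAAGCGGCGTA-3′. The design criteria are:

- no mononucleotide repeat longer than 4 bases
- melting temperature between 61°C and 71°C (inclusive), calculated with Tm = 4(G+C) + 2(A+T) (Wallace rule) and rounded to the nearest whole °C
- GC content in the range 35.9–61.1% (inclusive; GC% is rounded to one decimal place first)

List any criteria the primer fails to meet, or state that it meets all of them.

Meets all criteria.

Base counts: A=6, T=3, G=6, C=6 (length 21).
homopolymer run: longest run = 3 ✓
Tm: Tm = 2·9 + 4·12 = 66°C ✓
GC content: GC 12/21 = 57.1% ✓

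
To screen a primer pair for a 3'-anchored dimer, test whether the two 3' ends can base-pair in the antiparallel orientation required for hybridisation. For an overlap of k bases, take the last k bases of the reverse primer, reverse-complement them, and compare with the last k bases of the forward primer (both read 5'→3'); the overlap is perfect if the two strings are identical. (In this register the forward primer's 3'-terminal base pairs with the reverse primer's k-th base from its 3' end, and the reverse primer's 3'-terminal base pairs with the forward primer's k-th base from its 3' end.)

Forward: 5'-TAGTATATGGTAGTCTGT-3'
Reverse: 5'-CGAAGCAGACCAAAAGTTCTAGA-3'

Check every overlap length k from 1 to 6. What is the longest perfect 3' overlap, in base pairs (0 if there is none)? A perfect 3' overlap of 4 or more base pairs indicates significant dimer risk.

Last 6 bases (5'→3') — forward …GTCTGT, reverse …TCTAGA.
Reverse complement of the reverse primer's last 6 bases: TCTAGA; its first k bases are the reverse complement of the reverse primer's last k bases, so a perfect k-base overlap needs the forward primer's last k bases to equal them.
Comparing (forward last k vs required): k=1: T vs T ✓; k=2: GT vs TC ✗; k=3: TGT vs TCT ✗; k=4: CTGT vs TCTA ✗; k=5: TCTGT vs TCTAG ✗; k=6: GTCTGT vs TCTAGA ✗.
Only k = 1 is perfect, so the longest perfect 3' overlap is 1.

Longest perfect overlap: 1 complementary base pair; below the dimer-risk threshold (threshold 4).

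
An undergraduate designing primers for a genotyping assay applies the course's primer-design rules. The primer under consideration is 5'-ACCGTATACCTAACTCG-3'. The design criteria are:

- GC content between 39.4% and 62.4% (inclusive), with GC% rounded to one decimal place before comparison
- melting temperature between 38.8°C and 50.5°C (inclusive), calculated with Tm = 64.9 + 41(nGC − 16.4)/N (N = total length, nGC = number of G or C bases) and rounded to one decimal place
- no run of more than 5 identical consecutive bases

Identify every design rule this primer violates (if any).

Meets all criteria.

Base counts: A=5, T=4, G=2, C=6 (length 17).
GC content: GC 8/17 = 47.1% ✓
Tm: Tm = 64.9 + 41·(8 − 16.4)/17 = 44.6°C ✓
homopolymer run: longest run = 2 ✓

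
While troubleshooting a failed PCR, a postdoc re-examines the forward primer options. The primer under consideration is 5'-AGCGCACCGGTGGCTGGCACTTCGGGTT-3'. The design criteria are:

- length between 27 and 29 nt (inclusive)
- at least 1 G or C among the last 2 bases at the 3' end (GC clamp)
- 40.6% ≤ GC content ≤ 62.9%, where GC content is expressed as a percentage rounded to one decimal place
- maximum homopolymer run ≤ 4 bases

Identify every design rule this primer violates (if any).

Base counts: A=3, T=6, G=11, C=8 (length 28).
length: length 28 ✓
GC clamp: 3' end TT has 0 G/C, need ≥1 ✗
GC content: GC 19/28 = 67.9%, outside 40.6–62.9% ✗
homopolymer run: longest run = 3 ✓

Fails: GC clamp, GC content.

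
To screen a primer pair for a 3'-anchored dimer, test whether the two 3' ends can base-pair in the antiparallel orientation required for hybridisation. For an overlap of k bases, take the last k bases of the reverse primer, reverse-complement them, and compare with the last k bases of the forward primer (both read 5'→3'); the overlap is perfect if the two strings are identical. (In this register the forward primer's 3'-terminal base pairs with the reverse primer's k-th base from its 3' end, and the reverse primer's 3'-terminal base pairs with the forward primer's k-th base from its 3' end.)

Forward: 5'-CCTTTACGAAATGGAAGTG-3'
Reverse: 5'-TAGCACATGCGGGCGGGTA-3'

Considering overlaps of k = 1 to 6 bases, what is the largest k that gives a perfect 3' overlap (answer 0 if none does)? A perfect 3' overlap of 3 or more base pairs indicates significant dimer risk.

Last 6 bases (5'→3') — forward …GAAGTG, reverse …CGGGTA.
Reverse complement of the reverse primer's last 6 bases: TACCCG; its first k bases are the reverse complement of the reverse primer's last k bases, so a perfect k-base overlap needs the forward primer's last k bases to equal them.
Comparing (forward last k vs required): k=1: G vs T ✗; k=2: TG vs TA ✗; k=3: GTG vs TAC ✗; k=4: AGTG vs TACC ✗; k=5: AAGTG vs TACCC ✗; k=6: GAAGTG vs TACCCG ✗.
No overlap length from 1 to 6 is perfect, so the longest perfect 3' overlap is 0.

Longest perfect overlap: 0 complementary base pairs; below the dimer-risk threshold (threshold 3).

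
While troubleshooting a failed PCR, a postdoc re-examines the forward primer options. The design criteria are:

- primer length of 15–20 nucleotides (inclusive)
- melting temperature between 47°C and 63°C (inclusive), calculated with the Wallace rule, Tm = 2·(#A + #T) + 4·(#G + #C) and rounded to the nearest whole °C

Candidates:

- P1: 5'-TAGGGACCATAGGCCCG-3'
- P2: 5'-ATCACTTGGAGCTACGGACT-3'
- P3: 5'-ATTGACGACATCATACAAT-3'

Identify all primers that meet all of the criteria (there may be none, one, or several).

P1, P2 and P3.

P1 (17 nt, A=4 T=2 G=6 C=5): length 17 ✓; Tm = 2·6 + 4·11 = 56°C ✓ — passes.
P2 (20 nt, A=5 T=5 G=5 C=5): length 20 ✓; Tm = 2·10 + 4·10 = 60°C ✓ — passes.
P3 (19 nt, A=8 T=5 G=2 C=4): length 19 ✓; Tm = 2·13 + 4·6 = 50°C ✓ — passes.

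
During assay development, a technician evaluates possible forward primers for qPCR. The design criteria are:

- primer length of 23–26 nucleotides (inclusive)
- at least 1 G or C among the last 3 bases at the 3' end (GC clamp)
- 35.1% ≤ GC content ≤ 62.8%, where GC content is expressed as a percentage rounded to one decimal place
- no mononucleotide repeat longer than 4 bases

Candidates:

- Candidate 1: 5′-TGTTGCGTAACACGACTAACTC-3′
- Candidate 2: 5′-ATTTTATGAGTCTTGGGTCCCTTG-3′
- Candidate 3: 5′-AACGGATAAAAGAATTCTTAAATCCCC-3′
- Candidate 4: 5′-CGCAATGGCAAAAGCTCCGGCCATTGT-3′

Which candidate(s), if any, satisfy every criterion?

Candidate 2 only.

Candidate 1 (22 nt, A=6 T=6 G=4 C=6): length 22, outside 23–26 ✗; 3' end CTC has 2 G/C ✓; GC 10/22 = 45.5% ✓; longest run = 2 ✓ — fails.
Candidate 2 (24 nt, A=3 T=11 G=6 C=4): length 24 ✓; 3' end TTG has 1 G/C ✓; GC 10/24 = 41.7% ✓; longest run = 4 ✓ — passes.
Candidate 3 (27 nt, A=12 T=6 G=3 C=6): length 27, outside 23–26 ✗; 3' end CCC has 3 G/C ✓; GC 9/27 = 33.3%, outside 35.1–62.8% ✗; longest run = 4 ✓ — fails.
Candidate 4 (27 nt, A=7 T=5 G=7 C=8): length 27, outside 23–26 ✗; 3' end TGT has 1 G/C ✓; GC 15/27 = 55.6% ✓; longest run = 4 ✓ — fails.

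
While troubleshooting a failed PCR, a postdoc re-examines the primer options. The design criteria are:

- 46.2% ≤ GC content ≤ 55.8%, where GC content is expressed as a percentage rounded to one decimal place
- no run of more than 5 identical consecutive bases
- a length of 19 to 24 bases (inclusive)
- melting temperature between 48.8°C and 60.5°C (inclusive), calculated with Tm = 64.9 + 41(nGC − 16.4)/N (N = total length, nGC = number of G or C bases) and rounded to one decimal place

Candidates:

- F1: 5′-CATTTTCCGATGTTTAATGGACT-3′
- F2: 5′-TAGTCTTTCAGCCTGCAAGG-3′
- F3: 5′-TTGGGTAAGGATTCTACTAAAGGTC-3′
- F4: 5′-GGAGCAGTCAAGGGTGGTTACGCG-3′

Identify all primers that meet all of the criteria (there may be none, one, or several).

F1 (23 nt, A=5 T=10 G=4 C=4): GC 8/23 = 34.8%, outside 46.2–55.8% ✗; longest run = 4 ✓; length 23 ✓; Tm = 64.9 + 41·(8 − 16.4)/23 = 49.9°C ✓ — fails.
F2 (20 nt, A=4 T=6 G=5 C=5): GC 10/20 = 50.0% ✓; longest run = 3 ✓; length 20 ✓; Tm = 64.9 + 41·(10 − 16.4)/20 = 51.8°C ✓ — passes.
F3 (25 nt, A=7 T=8 G=7 C=3): GC 10/25 = 40.0%, outside 46.2–55.8% ✗; longest run = 3 ✓; length 25, outside 19–24 ✗; Tm = 64.9 + 41·(10 − 16.4)/25 = 54.4°C ✓ — fails.
F4 (24 nt, A=5 T=4 G=11 C=4): GC 15/24 = 62.5%, outside 46.2–55.8% ✗; longest run = 3 ✓; length 24 ✓; Tm = 64.9 + 41·(15 − 16.4)/24 = 62.5°C, outside 48.8–60.5°C ✗ — fails.

F2 only.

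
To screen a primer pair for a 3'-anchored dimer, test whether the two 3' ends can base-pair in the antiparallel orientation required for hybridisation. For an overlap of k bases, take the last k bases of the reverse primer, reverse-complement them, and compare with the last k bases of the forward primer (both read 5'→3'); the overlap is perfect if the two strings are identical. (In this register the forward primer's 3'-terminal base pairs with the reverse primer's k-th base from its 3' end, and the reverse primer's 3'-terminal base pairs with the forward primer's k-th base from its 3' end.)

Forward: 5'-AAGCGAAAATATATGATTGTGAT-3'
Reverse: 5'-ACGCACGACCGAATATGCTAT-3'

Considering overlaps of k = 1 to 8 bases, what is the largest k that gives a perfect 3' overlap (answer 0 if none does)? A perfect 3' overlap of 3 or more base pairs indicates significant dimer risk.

Longest perfect overlap: 2 complementary base pairs; below the dimer-risk threshold (threshold 3).

Last 8 bases (5'→3') — forward …ATTGTGAT, reverse …TATGCTAT.
Reverse complement of the reverse primer's last 8 bases: ATAGCATA; its first k bases are the reverse complement of the reverse primer's last k bases, so a perfect k-base overlap needs the forward primer's last k bases to equal them.
Comparing (forward last k vs required): k=1: T vs A ✗; k=2: AT vs AT ✓; k=3: GAT vs ATA ✗; k=4: TGAT vs ATAG ✗; k=5: GTGAT vs ATAGC ✗; k=6: TGTGAT vs ATAGCA ✗; k=7: TTGTGAT vs ATAGCAT ✗; k=8: ATTGTGAT vs ATAGCATA ✗.
Only k = 2 is perfect, so the longest perfect 3' overlap is 2.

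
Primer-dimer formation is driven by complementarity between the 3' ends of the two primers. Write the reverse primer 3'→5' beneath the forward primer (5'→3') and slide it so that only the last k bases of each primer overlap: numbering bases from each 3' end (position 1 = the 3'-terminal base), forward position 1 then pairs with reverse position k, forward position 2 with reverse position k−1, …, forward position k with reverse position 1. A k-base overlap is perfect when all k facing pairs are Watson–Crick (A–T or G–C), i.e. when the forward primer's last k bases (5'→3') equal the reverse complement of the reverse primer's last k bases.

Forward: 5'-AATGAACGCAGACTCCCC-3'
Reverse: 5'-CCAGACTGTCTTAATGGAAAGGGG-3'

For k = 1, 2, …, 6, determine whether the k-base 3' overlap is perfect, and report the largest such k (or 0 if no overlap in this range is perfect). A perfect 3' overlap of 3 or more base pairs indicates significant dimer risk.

Last 6 bases (5'→3') — forward …CTCCCC, reverse …AAGGGG.
Reverse complement of the reverse primer's last 6 bases: CCCCTT; its first k bases are the reverse complement of the reverse primer's last k bases, so a perfect k-base overlap needs the forward primer's last k bases to equal them.
Comparing (forward last k vs required): k=1: C vs C ✓; k=2: CC vs CC ✓; k=3: CCC vs CCC ✓; k=4: CCCC vs CCCC ✓; k=5: TCCCC vs CCCCT ✗; k=6: CTCCCC vs CCCCTT ✗.
Perfect overlaps at k = 1, 2, 3, 4; the largest is 4.

Longest perfect overlap: 4 complementary base pairs; significant dimer risk (threshold 3).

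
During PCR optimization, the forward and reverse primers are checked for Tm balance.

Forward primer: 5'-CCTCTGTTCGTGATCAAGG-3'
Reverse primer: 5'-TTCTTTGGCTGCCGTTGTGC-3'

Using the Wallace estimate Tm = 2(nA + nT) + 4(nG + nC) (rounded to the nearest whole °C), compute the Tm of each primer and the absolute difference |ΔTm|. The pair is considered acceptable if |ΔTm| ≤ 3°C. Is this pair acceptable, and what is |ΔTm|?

|ΔTm| = 4°C; the pair is not acceptable.

Forward: A=3 T=6 G=5 C=5 → Tm = 2·9 + 4·10 = 58°C.
Reverse: A=0 T=9 G=6 C=5 → Tm = 2·9 + 4·11 = 62°C.
|ΔTm| = |58 − 62| = 4°C, > 3°C.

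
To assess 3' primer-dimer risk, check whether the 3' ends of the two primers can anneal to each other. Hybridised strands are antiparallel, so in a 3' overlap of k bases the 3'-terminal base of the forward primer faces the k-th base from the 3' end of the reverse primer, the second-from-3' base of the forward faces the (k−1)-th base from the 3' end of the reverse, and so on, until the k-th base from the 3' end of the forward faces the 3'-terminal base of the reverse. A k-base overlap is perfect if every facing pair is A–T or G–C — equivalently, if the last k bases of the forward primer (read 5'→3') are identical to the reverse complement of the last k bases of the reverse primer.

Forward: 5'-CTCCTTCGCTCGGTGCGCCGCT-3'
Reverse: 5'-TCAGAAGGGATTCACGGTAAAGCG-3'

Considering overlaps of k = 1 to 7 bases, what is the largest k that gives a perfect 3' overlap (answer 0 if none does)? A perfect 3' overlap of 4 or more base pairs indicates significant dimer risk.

Last 7 bases (5'→3') — forward …CGCCGCT, reverse …TAAAGCG.
Reverse complement of the reverse primer's last 7 bases: CGCTTTA; its first k bases are the reverse complement of the reverse primer's last k bases, so a perfect k-base overlap needs the forward primer's last k bases to equal them.
Comparing (forward last k vs required): k=1: T vs C ✗; k=2: CT vs CG ✗; k=3: GCT vs CGC ✗; k=4: CGCT vs CGCT ✓; k=5: CCGCT vs CGCTT ✗; k=6: GCCGCT vs CGCTTT ✗; k=7: CGCCGCT vs CGCTTTA ✗.
Only k = 4 is perfect, so the longest perfect 3' overlap is 4.

Longest perfect overlap: 4 complementary base pairs; significant dimer risk (threshold 4).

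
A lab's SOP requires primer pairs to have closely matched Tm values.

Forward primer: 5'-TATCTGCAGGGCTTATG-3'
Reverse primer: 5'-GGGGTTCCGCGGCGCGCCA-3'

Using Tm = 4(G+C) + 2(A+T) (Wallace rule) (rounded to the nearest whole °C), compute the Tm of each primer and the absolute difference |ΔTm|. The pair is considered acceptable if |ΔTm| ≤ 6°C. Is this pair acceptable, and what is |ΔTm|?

Forward: A=3 T=6 G=5 C=3 → Tm = 2·9 + 4·8 = 50°C.
Reverse: A=1 T=2 G=9 C=7 → Tm = 2·3 + 4·16 = 70°C.
|ΔTm| = |50 − 70| = 20°C, > 6°C.

|ΔTm| = 20°C; the pair is not acceptable.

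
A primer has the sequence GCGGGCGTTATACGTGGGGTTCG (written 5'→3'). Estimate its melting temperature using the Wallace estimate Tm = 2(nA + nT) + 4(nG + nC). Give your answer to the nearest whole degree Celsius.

Base counts: A=2, T=6, G=11, C=4 (length 23).
Tm = 2·(2+6) + 4·(11+4) = 2·8 + 4·15 = 16 + 60 = 76°C.

76°C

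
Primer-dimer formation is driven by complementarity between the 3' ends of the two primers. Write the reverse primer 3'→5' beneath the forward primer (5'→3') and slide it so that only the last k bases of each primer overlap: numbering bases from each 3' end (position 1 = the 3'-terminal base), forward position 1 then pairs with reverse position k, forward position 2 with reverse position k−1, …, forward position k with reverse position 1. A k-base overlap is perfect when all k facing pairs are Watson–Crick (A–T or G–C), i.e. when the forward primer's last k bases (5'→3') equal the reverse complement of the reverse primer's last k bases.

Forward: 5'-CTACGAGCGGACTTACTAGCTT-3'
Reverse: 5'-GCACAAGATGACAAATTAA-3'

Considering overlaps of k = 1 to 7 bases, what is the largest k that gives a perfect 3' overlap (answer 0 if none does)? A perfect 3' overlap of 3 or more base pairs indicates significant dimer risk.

Longest perfect overlap: 2 complementary base pairs; below the dimer-risk threshold (threshold 3).

Last 7 bases (5'→3') — forward …CTAGCTT, reverse …AAATTAA.
Reverse complement of the reverse primer's last 7 bases: TTAATTT; its first k bases are the reverse complement of the reverse primer's last k bases, so a perfect k-base overlap needs the forward primer's last k bases to equal them.
Comparing (forward last k vs required): k=1: T vs T ✓; k=2: TT vs TT ✓; k=3: CTT vs TTA ✗; k=4: GCTT vs TTAA ✗; k=5: AGCTT vs TTAAT ✗; k=6: TAGCTT vs TTAATT ✗; k=7: CTAGCTT vs TTAATTT ✗.
Perfect overlaps at k = 1, 2; the largest is 2.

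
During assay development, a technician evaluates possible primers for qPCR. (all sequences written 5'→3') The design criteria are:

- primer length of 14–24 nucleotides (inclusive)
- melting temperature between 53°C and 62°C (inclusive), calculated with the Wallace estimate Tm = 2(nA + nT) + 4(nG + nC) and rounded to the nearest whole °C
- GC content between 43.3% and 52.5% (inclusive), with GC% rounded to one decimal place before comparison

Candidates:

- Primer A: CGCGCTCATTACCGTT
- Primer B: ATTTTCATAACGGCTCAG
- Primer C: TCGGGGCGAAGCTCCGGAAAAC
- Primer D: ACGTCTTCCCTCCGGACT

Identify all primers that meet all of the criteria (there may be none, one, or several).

None of the candidates satisfy all criteria.

Primer A (16 nt, A=2 T=5 G=3 C=6): length 16 ✓; Tm = 2·7 + 4·9 = 50°C, outside 53–62°C ✗; GC 9/16 = 56.3%, outside 43.3–52.5% ✗ — fails.
Primer B (18 nt, A=5 T=6 G=3 C=4): length 18 ✓; Tm = 2·11 + 4·7 = 50°C, outside 53–62°C ✗; GC 7/18 = 38.9%, outside 43.3–52.5% ✗ — fails.
Primer C (22 nt, A=6 T=2 G=8 C=6): length 22 ✓; Tm = 2·8 + 4·14 = 72°C, outside 53–62°C ✗; GC 14/22 = 63.6%, outside 43.3–52.5% ✗ — fails.
Primer D (18 nt, A=2 T=5 G=3 C=8): length 18 ✓; Tm = 2·7 + 4·11 = 58°C ✓; GC 11/18 = 61.1%, outside 43.3–52.5% ✗ — fails.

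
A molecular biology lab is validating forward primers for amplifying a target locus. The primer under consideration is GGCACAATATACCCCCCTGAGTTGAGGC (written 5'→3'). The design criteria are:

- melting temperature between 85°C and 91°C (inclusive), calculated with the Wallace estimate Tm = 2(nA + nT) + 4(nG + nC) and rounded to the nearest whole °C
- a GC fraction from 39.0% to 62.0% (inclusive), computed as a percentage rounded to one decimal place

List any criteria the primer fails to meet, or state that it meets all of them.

Base counts: A=7, T=5, G=7, C=9 (length 28).
Tm: Tm = 2·12 + 4·16 = 88°C ✓
GC content: GC 16/28 = 57.1% ✓

Meets all criteria.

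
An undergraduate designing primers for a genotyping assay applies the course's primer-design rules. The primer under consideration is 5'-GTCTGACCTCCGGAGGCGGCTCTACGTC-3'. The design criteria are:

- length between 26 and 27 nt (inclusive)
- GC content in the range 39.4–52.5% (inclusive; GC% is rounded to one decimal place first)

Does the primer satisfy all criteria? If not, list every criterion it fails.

Base counts: A=3, T=6, G=9, C=10 (length 28).
length: length 28, outside 26–27 ✗
GC content: GC 19/28 = 67.9%, outside 39.4–52.5% ✗

Fails: length, GC content.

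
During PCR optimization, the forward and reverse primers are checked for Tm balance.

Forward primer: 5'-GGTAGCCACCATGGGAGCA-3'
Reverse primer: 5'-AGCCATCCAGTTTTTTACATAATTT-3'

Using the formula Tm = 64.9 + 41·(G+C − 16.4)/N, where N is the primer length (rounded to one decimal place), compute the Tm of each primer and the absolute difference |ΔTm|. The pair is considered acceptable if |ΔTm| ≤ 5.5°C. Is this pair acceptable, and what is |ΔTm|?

|ΔTm| = 5.9°C; the pair is not acceptable.

Forward: G+C = 12, N = 19 → Tm = 64.9 + 41·(12 − 16.4)/19 = 55.4°C.
Reverse: G+C = 7, N = 25 → Tm = 64.9 + 41·(7 − 16.4)/25 = 49.5°C.
|ΔTm| = |55.4 − 49.5| = 5.9°C, > 5.5°C.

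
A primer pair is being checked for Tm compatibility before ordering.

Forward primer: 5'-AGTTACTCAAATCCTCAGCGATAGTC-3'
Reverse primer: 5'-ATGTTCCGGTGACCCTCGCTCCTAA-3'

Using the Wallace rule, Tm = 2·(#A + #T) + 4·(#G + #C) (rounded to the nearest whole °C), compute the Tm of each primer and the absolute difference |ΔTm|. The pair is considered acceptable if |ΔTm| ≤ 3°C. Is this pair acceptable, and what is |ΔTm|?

Forward: A=8 T=7 G=4 C=7 → Tm = 2·15 + 4·11 = 74°C.
Reverse: A=4 T=7 G=5 C=9 → Tm = 2·11 + 4·14 = 78°C.
|ΔTm| = |74 − 78| = 4°C, > 3°C.

|ΔTm| = 4°C; the pair is not acceptable.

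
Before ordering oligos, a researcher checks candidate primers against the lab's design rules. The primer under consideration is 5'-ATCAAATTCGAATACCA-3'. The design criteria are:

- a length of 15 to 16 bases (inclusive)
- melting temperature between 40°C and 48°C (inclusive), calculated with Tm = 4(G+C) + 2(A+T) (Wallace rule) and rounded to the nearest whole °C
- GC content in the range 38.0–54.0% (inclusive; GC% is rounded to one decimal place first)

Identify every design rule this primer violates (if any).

Base counts: A=8, T=4, G=1, C=4 (length 17).
length: length 17, outside 15–16 ✗
Tm: Tm = 2·12 + 4·5 = 44°C ✓
GC content: GC 5/17 = 29.4%, outside 38.0–54.0% ✗

Fails: length, GC content.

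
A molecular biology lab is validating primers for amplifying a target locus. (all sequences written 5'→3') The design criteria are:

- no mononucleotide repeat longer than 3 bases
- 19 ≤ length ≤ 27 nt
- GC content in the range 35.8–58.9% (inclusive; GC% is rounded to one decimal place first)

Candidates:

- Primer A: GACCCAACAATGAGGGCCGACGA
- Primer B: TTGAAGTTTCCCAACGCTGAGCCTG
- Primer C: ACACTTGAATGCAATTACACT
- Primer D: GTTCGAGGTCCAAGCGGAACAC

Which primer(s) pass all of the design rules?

Primer B only.

Primer A (23 nt, A=8 T=1 G=7 C=7): longest run = 3 ✓; length 23 ✓; GC 14/23 = 60.9%, outside 35.8–58.9% ✗ — fails.
Primer B (25 nt, A=5 T=7 G=6 C=7): longest run = 3 ✓; length 25 ✓; GC 13/25 = 52.0% ✓ — passes.
Primer C (21 nt, A=8 T=6 G=2 C=5): longest run = 2 ✓; length 21 ✓; GC 7/21 = 33.3%, outside 35.8–58.9% ✗ — fails.
Primer D (22 nt, A=6 T=3 G=7 C=6): longest run = 2 ✓; length 22 ✓; GC 13/22 = 59.1%, outside 35.8–58.9% ✗ — fails.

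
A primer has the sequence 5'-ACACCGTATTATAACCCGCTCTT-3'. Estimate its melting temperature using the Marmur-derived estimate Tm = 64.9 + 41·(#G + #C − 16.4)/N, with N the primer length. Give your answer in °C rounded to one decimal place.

53.5°C

Base counts: A=6, T=7, G=2, C=8; G+C = 10, N = 23.
Tm = 64.9 + 41·(10 − 16.4)/23 = 64.9 + -262.40/23 = 53.5°C.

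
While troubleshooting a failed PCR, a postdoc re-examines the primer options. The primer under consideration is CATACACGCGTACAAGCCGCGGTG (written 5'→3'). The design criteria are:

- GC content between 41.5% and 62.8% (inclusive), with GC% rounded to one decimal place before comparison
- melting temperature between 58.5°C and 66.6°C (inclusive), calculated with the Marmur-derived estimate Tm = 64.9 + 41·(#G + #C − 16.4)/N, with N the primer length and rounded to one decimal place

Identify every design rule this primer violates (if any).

Meets all criteria.

Base counts: A=6, T=3, G=7, C=8 (length 24).
GC content: GC 15/24 = 62.5% ✓
Tm: Tm = 64.9 + 41·(15 − 16.4)/24 = 62.5°C ✓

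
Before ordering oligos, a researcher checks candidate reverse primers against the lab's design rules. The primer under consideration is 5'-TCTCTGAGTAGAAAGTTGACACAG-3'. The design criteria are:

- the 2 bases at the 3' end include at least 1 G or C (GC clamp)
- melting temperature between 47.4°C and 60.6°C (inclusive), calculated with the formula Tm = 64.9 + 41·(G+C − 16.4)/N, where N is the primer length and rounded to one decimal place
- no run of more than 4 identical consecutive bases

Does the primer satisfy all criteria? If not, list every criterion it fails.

Meets all criteria.

Base counts: A=8, T=6, G=6, C=4 (length 24).
GC clamp: 3' end AG has 1 G/C ✓
Tm: Tm = 64.9 + 41·(10 − 16.4)/24 = 54.0°C ✓
homopolymer run: longest run = 3 ✓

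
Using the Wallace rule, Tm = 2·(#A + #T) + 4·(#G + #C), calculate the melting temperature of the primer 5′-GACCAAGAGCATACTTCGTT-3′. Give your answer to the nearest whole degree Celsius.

Base counts: A=6, T=5, G=4, C=5 (length 20).
Tm = 2·(6+5) + 4·(4+5) = 2·11 + 4·9 = 22 + 36 = 58°C.

58°C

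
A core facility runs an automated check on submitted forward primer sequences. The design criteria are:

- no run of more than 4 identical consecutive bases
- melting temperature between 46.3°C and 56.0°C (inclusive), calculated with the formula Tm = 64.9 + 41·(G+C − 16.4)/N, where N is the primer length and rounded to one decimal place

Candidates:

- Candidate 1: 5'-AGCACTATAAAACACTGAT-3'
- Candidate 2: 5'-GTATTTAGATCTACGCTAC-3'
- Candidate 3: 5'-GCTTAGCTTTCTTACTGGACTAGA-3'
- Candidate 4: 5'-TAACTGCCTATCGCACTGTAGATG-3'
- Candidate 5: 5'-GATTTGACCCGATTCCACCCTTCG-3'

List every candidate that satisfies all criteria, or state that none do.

Candidate 1 (19 nt, A=9 T=4 G=2 C=4): longest run = 4 ✓; Tm = 64.9 + 41·(6 − 16.4)/19 = 42.5°C, outside 46.3–56.0°C ✗ — fails.
Candidate 2 (19 nt, A=5 T=7 G=3 C=4): longest run = 3 ✓; Tm = 64.9 + 41·(7 − 16.4)/19 = 44.6°C, outside 46.3–56.0°C ✗ — fails.
Candidate 3 (24 nt, A=5 T=9 G=5 C=5): longest run = 3 ✓; Tm = 64.9 + 41·(10 − 16.4)/24 = 54.0°C ✓ — passes.
Candidate 4 (24 nt, A=6 T=7 G=5 C=6): longest run = 2 ✓; Tm = 64.9 + 41·(11 − 16.4)/24 = 55.7°C ✓ — passes.
Candidate 5 (24 nt, A=4 T=7 G=4 C=9): longest run = 3 ✓; Tm = 64.9 + 41·(13 − 16.4)/24 = 59.1°C, outside 46.3–56.0°C ✗ — fails.

Candidate 3 and Candidate 4.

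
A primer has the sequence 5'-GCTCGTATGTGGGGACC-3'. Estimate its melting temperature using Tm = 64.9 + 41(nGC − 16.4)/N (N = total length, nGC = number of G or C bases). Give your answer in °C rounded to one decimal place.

Base counts: A=2, T=4, G=7, C=4; G+C = 11, N = 17.
Tm = 64.9 + 41·(11 − 16.4)/17 = 64.9 + -221.40/17 = 51.9°C.

51.9°C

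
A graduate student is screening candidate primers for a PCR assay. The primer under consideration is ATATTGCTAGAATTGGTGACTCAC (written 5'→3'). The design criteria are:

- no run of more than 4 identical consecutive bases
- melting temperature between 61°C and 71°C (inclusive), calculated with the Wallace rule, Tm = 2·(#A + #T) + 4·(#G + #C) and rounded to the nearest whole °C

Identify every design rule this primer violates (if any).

Base counts: A=7, T=8, G=5, C=4 (length 24).
homopolymer run: longest run = 2 ✓
Tm: Tm = 2·15 + 4·9 = 66°C ✓

Meets all criteria.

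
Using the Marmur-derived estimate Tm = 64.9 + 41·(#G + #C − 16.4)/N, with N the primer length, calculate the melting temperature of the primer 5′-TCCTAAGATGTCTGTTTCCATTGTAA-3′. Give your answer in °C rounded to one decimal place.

53.2°C

Base counts: A=6, T=11, G=4, C=5; G+C = 9, N = 26.
Tm = 64.9 + 41·(9 − 16.4)/26 = 64.9 + -303.40/26 = 53.2°C.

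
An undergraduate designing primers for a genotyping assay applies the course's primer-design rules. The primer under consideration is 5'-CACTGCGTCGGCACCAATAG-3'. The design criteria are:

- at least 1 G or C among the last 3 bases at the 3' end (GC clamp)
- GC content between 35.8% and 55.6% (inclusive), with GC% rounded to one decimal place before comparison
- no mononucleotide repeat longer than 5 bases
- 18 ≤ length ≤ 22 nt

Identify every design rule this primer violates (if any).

Base counts: A=5, T=3, G=5, C=7 (length 20).
GC clamp: 3' end TAG has 1 G/C ✓
GC content: GC 12/20 = 60.0%, outside 35.8–55.6% ✗
homopolymer run: longest run = 2 ✓
length: length 20 ✓

Fails: GC content.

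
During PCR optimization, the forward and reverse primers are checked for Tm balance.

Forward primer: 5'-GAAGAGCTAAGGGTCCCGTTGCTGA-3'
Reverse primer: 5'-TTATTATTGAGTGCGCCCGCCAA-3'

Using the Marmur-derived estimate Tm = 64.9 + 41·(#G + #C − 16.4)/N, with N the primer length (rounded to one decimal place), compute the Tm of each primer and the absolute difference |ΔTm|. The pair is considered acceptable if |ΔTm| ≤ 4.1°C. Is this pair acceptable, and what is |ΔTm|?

Forward: G+C = 14, N = 25 → Tm = 64.9 + 41·(14 − 16.4)/25 = 61.0°C.
Reverse: G+C = 11, N = 23 → Tm = 64.9 + 41·(11 − 16.4)/23 = 55.3°C.
|ΔTm| = |61.0 − 55.3| = 5.7°C, > 4.1°C.

|ΔTm| = 5.7°C; the pair is not acceptable.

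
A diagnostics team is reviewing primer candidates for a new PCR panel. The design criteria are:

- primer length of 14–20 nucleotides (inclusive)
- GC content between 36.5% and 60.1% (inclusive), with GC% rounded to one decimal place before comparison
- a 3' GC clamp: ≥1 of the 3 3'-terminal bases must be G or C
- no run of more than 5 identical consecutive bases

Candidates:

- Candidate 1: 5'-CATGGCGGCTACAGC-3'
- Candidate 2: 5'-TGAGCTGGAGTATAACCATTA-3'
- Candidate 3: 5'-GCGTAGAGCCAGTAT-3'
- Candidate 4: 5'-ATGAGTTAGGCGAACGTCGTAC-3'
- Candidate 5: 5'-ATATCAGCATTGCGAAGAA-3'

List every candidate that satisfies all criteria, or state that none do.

Candidate 5 only.

Candidate 1 (15 nt, A=3 T=2 G=5 C=5): length 15 ✓; GC 10/15 = 66.7%, outside 36.5–60.1% ✗; 3' end AGC has 2 G/C ✓; longest run = 2 ✓ — fails.
Candidate 2 (21 nt, A=7 T=6 G=5 C=3): length 21, outside 14–20 ✗; GC 8/21 = 38.1% ✓; 3' end TTA has 0 G/C, need ≥1 ✗; longest run = 2 ✓ — fails.
Candidate 3 (15 nt, A=4 T=3 G=5 C=3): length 15 ✓; GC 8/15 = 53.3% ✓; 3' end TAT has 0 G/C, need ≥1 ✗; longest run = 2 ✓ — fails.
Candidate 4 (22 nt, A=6 T=5 G=7 C=4): length 22, outside 14–20 ✗; GC 11/22 = 50.0% ✓; 3' end TAC has 1 G/C ✓; longest run = 2 ✓ — fails.
Candidate 5 (19 nt, A=8 T=4 G=4 C=3): length 19 ✓; GC 7/19 = 36.8% ✓; 3' end GAA has 1 G/C ✓; longest run = 2 ✓ — passes.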